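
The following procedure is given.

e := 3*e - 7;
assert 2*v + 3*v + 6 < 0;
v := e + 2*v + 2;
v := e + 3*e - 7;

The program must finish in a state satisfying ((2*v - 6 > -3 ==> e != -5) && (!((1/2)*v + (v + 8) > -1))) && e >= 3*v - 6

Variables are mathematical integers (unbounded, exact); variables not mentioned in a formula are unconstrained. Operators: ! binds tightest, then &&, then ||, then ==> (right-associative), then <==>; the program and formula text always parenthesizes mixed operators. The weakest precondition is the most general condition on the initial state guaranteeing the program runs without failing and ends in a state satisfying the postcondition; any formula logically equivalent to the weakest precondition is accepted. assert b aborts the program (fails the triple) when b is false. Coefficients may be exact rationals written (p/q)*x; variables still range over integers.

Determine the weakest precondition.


Working backward. After the program, the postcondition ((2*v - 6 > -3 ==> e != -5) && (!((1/2)*v + (v + 8) > -1))) && e >= 3*v - 6 must hold; in canonical form it is (2*v > 3 ==> e != -5) && (!((3/2)*v > -9)) && e >= 3*v - 6.
Before v := e + 3*e - 7: (8*e > 17 ==> e != -5) && (!(6*e > 3/2)) && 11*e <= 27
Before v := e + 2*v + 2: (8*e > 17 ==> e != -5) && (!(6*e > 3/2)) && 11*e <= 27
Before assert 2*v + 3*v + 6 < 0: 5*v < -6 && (8*e > 17 ==> e != -5) && (!(6*e > 3/2)) && 11*e <= 27
Before e := 3*e - 7: 5*v < -6 && (24*e > 73 ==> 3*e != 2) && (!(18*e > 87/2)) && 33*e <= 104
Answer: WP = 5*v < -6 && (24*e > 73 ==> 3*e != 2) && (!(18*e > 87/2)) && 33*e <= 104


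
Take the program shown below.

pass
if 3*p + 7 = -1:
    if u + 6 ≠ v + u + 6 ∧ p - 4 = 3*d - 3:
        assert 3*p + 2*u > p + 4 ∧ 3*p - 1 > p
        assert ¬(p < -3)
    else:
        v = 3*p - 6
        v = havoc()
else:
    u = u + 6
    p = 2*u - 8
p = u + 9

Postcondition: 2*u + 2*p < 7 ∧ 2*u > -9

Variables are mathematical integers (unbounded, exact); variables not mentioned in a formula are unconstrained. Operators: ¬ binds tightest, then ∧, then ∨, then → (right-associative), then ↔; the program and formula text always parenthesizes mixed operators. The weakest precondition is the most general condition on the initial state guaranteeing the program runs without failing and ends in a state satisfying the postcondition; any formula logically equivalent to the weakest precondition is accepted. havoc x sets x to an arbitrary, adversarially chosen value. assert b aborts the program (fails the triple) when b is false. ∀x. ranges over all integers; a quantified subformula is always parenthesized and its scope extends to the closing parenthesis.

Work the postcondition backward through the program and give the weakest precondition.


Working backward. After the program, the postcondition 2*u + 2*p < 7 ∧ 2*u > -9 must hold; in canonical form it is 2*p + 2*u < 7 ∧ 2*u > -9.
Before p := u + 9: 4*u < -11 ∧ 2*u > -9
Then branch requires ((v ≠ 0 ∧ p = 3*d + 1) → (2*p + 2*u > 4 ∧ 2*p > 1 ∧ (¬(p < -3)) ∧ 4*u < -11 ∧ 2*u > -9)) ∧ ((¬(v ≠ 0 ∧ p = 3*d + 1)) → (4*u < -11 ∧ 2*u > -9)); else branch requires 4*u < -35 ∧ 2*u > -21.
Before the if: (3*p = -8 → (((v ≠ 0 ∧ p = 3*d + 1) → (2*p + 2*u > 4 ∧ 2*p > 1 ∧ (¬(p < -3)) ∧ 4*u < -11 ∧ 2*u > -9)) ∧ ((¬(v ≠ 0 ∧ p = 3*d + 1)) → (4*u < -11 ∧ 2*u > -9)))) ∧ ((¬(3*p = -8)) → (4*u < -35 ∧ 2*u > -21))
Before skip: (3*p = -8 → (((v ≠ 0 ∧ p = 3*d + 1) → (2*p + 2*u > 4 ∧ 2*p > 1 ∧ (¬(p < -3)) ∧ 4*u < -11 ∧ 2*u > -9)) ∧ ((¬(v ≠ 0 ∧ p = 3*d + 1)) → (4*u < -11 ∧ 2*u > -9)))) ∧ ((¬(3*p = -8)) → (4*u < -35 ∧ 2*u > -21))
Answer: WP = (3*p = -8 → (((v ≠ 0 ∧ p = 3*d + 1) → (2*p + 2*u > 4 ∧ 2*p > 1 ∧ (¬(p < -3)) ∧ 4*u < -11 ∧ 2*u > -9)) ∧ ((¬(v ≠ 0 ∧ p = 3*d + 1)) → (4*u < -11 ∧ 2*u > -9)))) ∧ ((¬(3*p = -8)) → (4*u < -35 ∧ 2*u > -21))


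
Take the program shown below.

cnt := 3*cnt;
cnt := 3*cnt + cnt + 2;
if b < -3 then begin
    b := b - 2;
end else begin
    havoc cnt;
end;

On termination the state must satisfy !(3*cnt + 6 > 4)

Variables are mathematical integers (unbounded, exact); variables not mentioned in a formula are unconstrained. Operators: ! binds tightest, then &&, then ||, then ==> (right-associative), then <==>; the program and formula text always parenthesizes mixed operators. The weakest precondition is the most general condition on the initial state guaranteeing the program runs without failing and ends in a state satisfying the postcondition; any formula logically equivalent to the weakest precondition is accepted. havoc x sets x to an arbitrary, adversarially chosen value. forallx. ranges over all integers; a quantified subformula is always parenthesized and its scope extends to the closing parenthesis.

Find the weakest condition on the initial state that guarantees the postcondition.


Working backward. After the program, the postcondition !(3*cnt + 6 > 4) must hold; in canonical form it is !(3*cnt > -2).
Then branch requires !(3*cnt > -2); else branch requires forall cnt_1. (!(3*cnt_1 > -2)).
Before the if: (b < -3 ==> (!(3*cnt > -2))) && ((!(b < -3)) ==> (forall cnt_1. (!(3*cnt_1 > -2))))
Before cnt := 3*cnt + cnt + 2: (b < -3 ==> (!(12*cnt > -8))) && ((!(b < -3)) ==> (forall cnt_1. (!(3*cnt_1 > -2))))
Before cnt := 3*cnt: (b < -3 ==> (!(36*cnt > -8))) && ((!(b < -3)) ==> (forall cnt_1. (!(3*cnt_1 > -2))))
Answer: WP = (b < -3 ==> (!(36*cnt > -8))) && ((!(b < -3)) ==> (forall cnt_1. (!(3*cnt_1 > -2))))


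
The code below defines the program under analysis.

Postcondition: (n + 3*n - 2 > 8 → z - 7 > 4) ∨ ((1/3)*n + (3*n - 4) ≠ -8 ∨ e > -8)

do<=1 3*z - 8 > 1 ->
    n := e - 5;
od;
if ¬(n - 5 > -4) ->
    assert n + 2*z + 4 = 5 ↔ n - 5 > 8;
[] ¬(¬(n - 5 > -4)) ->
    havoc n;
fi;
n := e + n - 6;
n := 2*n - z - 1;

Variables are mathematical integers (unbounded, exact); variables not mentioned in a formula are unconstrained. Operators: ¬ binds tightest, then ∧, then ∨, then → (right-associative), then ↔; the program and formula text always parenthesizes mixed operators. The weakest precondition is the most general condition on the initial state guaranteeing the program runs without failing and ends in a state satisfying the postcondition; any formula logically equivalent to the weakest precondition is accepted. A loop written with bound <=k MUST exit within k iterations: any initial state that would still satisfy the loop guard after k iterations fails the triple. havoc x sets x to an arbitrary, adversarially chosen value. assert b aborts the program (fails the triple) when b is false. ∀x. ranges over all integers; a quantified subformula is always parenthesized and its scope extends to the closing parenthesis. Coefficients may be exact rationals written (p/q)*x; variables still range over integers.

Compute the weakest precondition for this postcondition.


Working backward. After the program, the postcondition (n + 3*n - 2 > 8 → z - 7 > 4) ∨ ((1/3)*n + (3*n - 4) ≠ -8 ∨ e > -8) must hold; in canonical form it is (4*n > 10 → z > 11) ∨ (10/3)*n ≠ -4 ∨ e > -8.
Before n := 2*n - z - 1: (8*n > 4*z + 14 → z > 11) ∨ (20/3)*n ≠ (10/3)*z - 2/3 ∨ e > -8
Before n := e + n - 6: (8*e + 8*n > 4*z + 62 → z > 11) ∨ (20/3)*e + (20/3)*n ≠ (10/3)*z + 118/3 ∨ e > -8
Then branch requires (n + 2*z = 1 ↔ n > 13) ∧ ((8*e + 8*n > 4*z + 62 → z > 11) ∨ (20/3)*e + (20/3)*n ≠ (10/3)*z + 118/3 ∨ e > -8); else branch requires ∀n_1. ((8*e + 8*n_1 > 4*z + 62 → z > 11) ∨ (20/3)*e + (20/3)*n_1 ≠ (10/3)*z + 118/3 ∨ e > -8).
Before the if: ((¬(n > 1)) → ((n + 2*z = 1 ↔ n > 13) ∧ ((8*e + 8*n > 4*z + 62 → z > 11) ∨ (20/3)*e + (20/3)*n ≠ (10/3)*z + 118/3 ∨ e > -8))) ∧ (n > 1 → (∀n_1. ((8*e + 8*n_1 > 4*z + 62 → z > 11) ∨ (20/3)*e + (20/3)*n_1 ≠ (10/3)*z + 118/3 ∨ e > -8)))
Before the loop (bound <=1), unroll the exhaustion recursion (WP_0 = exit-now case; WP_j = one more guarded iteration, up to j = 1):
  WP_0: (¬(3*z > 9)) ∧ ((¬(n > 1)) → ((n + 2*z = 1 ↔ n > 13) ∧ ((8*e + 8*n > 4*z + 62 → z > 11) ∨ (20/3)*e + (20/3)*n ≠ (10/3)*z + 118/3 ∨ e > -8))) ∧ (n > 1 → (∀n_1. ((8*e + 8*n_1 > 4*z + 62 → z > 11) ∨ (20/3)*e + (20/3)*n_1 ≠ (10/3)*z + 118/3 ∨ e > -8)))
  WP_1: (3*z > 9 → ((¬(3*z > 9)) ∧ ((¬(e > 6)) → ((e + 2*z = 6 ↔ e > 18) ∧ ((16*e > 4*z + 102 → z > 11) ∨ (40/3)*e ≠ (10/3)*z + 218/3 ∨ e > -8))) ∧ (e > 6 → (∀n_1. ((8*e + 8*n_1 > 4*z + 62 → z > 11) ∨ (20/3)*e + (20/3)*n_1 ≠ (10/3)*z + 118/3 ∨ e > -8))))) ∧ ((¬(3*z > 9)) → (((¬(n > 1)) → ((n + 2*z = 1 ↔ n > 13) ∧ ((8*e + 8*n > 4*z + 62 → z > 11) ∨ (20/3)*e + (20/3)*n ≠ (10/3)*z + 118/3 ∨ e > -8))) ∧ (n > 1 → (∀n_1. ((8*e + 8*n_1 > 4*z + 62 → z > 11) ∨ (20/3)*e + (20/3)*n_1 ≠ (10/3)*z + 118/3 ∨ e > -8)))))
So before the loop: (3*z > 9 → ((¬(3*z > 9)) ∧ ((¬(e > 6)) → ((e + 2*z = 6 ↔ e > 18) ∧ ((16*e > 4*z + 102 → z > 11) ∨ (40/3)*e ≠ (10/3)*z + 218/3 ∨ e > -8))) ∧ (e > 6 → (∀n_1. ((8*e + 8*n_1 > 4*z + 62 → z > 11) ∨ (20/3)*e + (20/3)*n_1 ≠ (10/3)*z + 118/3 ∨ e > -8))))) ∧ ((¬(3*z > 9)) → (((¬(n > 1)) → ((n + 2*z = 1 ↔ n > 13) ∧ ((8*e + 8*n > 4*z + 62 → z > 11) ∨ (20/3)*e + (20/3)*n ≠ (10/3)*z + 118/3 ∨ e > -8))) ∧ (n > 1 → (∀n_1. ((8*e + 8*n_1 > 4*z + 62 → z > 11) ∨ (20/3)*e + (20/3)*n_1 ≠ (10/3)*z + 118/3 ∨ e > -8)))))
Answer: WP = (3*z > 9 → ((¬(3*z > 9)) ∧ ((¬(e > 6)) → ((e + 2*z = 6 ↔ e > 18) ∧ ((16*e > 4*z + 102 → z > 11) ∨ (40/3)*e ≠ (10/3)*z + 218/3 ∨ e > -8))) ∧ (e > 6 → (∀n_1. ((8*e + 8*n_1 > 4*z + 62 → z > 11) ∨ (20/3)*e + (20/3)*n_1 ≠ (10/3)*z + 118/3 ∨ e > -8))))) ∧ ((¬(3*z > 9)) → (((¬(n > 1)) → ((n + 2*z = 1 ↔ n > 13) ∧ ((8*e + 8*n > 4*z + 62 → z > 11) ∨ (20/3)*e + (20/3)*n ≠ (10/3)*z + 118/3 ∨ e > -8))) ∧ (n > 1 → (∀n_1. ((8*e + 8*n_1 > 4*z + 62 → z > 11) ∨ (20/3)*e + (20/3)*n_1 ≠ (10/3)*z + 118/3 ∨ e > -8)))))


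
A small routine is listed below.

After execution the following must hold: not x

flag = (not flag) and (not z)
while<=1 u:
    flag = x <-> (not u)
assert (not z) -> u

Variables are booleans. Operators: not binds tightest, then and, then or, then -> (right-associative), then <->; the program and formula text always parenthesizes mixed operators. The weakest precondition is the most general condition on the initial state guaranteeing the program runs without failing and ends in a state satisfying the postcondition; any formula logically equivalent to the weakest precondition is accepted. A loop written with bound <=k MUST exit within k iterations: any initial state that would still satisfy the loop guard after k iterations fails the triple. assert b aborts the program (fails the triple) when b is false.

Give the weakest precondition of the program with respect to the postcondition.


Working backward. After the program, not x must hold.
Before assert (not z) -> u: ((not z) -> u) and (not x)
Before the loop (bound <=1), unroll the exhaustion recursion (WP_0 = exit-now case; WP_j = one more guarded iteration, up to j = 1):
  WP_0: (not u) and ((not z) -> u) and (not x)
  WP_1: (u -> ((not u) and ((not z) -> u) and (not x))) and ((not u) -> (((not z) -> u) and (not x)))
So before the loop: (u -> ((not u) and ((not z) -> u) and (not x))) and ((not u) -> (((not z) -> u) and (not x)))
Before flag := (not flag) and (not z): (u -> ((not u) and ((not z) -> u) and (not x))) and ((not u) -> (((not z) -> u) and (not x)))
Answer: WP = (u -> ((not u) and ((not z) -> u) and (not x))) and ((not u) -> (((not z) -> u) and (not x)))


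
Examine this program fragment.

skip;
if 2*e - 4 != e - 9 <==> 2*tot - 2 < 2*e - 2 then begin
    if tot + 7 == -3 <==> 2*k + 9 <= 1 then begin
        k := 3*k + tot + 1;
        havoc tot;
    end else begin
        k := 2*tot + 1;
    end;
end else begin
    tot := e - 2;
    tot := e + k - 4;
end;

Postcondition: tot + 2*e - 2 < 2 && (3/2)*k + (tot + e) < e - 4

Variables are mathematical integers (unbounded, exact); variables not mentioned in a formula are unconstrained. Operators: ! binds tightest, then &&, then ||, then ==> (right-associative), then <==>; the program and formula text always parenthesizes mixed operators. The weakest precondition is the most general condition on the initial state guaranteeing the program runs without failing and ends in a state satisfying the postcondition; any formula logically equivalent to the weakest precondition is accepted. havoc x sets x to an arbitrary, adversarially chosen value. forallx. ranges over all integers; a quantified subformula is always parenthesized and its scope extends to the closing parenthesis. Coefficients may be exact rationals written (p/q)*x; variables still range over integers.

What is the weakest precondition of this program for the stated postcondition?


Working backward. After the program, the postcondition tot + 2*e - 2 < 2 && (3/2)*k + (tot + e) < e - 4 must hold; in canonical form it is 2*e + tot < 4 && (3/2)*k + tot < -4.
Then branch requires ((tot == -10 <==> 2*k <= -8) ==> (forall tot_1. (2*e + tot_1 < 4 && (9/2)*k + (3/2)*tot + tot_1 < -11/2))) && ((!(tot == -10 <==> 2*k <= -8)) ==> (2*e + tot < 4 && 4*tot < -11/2)); else branch requires 3*e + k < 8 && e + (5/2)*k < 0.
Before the if: ((e != -5 <==> 2*tot < 2*e) ==> (((tot == -10 <==> 2*k <= -8) ==> (forall tot_1. (2*e + tot_1 < 4 && (9/2)*k + (3/2)*tot + tot_1 < -11/2))) && ((!(tot == -10 <==> 2*k <= -8)) ==> (2*e + tot < 4 && 4*tot < -11/2)))) && ((!(e != -5 <==> 2*tot < 2*e)) ==> (3*e + k < 8 && e + (5/2)*k < 0))
Before skip: ((e != -5 <==> 2*tot < 2*e) ==> (((tot == -10 <==> 2*k <= -8) ==> (forall tot_1. (2*e + tot_1 < 4 && (9/2)*k + (3/2)*tot + tot_1 < -11/2))) && ((!(tot == -10 <==> 2*k <= -8)) ==> (2*e + tot < 4 && 4*tot < -11/2)))) && ((!(e != -5 <==> 2*tot < 2*e)) ==> (3*e + k < 8 && e + (5/2)*k < 0))
Answer: WP = ((e != -5 <==> 2*tot < 2*e) ==> (((tot == -10 <==> 2*k <= -8) ==> (forall tot_1. (2*e + tot_1 < 4 && (9/2)*k + (3/2)*tot + tot_1 < -11/2))) && ((!(tot == -10 <==> 2*k <= -8)) ==> (2*e + tot < 4 && 4*tot < -11/2)))) && ((!(e != -5 <==> 2*tot < 2*e)) ==> (3*e + k < 8 && e + (5/2)*k < 0))


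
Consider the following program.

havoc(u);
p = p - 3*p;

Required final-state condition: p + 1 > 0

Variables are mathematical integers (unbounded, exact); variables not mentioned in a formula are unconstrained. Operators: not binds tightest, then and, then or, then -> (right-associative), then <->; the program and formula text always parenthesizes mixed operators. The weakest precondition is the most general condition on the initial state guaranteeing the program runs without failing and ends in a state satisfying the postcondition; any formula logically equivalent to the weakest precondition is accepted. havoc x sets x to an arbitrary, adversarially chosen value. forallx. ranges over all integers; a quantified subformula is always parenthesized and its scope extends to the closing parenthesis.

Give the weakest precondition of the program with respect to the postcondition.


Working backward. After the program, the postcondition p + 1 > 0 must hold; in canonical form it is p > -1.
Before p := p - 3*p: 2*p < 1
Before havoc u: 2*p < 1
Answer: WP = 2*p < 1


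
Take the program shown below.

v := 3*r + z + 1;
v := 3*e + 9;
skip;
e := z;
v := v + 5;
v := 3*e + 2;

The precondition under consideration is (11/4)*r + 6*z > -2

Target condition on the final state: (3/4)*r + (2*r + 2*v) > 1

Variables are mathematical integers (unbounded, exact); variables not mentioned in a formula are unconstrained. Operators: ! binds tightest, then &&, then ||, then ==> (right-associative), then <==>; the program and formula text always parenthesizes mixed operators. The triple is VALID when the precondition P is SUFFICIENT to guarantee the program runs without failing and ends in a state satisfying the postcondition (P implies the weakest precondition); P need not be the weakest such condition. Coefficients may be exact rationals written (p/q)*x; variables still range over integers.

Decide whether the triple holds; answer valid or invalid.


Working backward. After the program, the postcondition (3/4)*r + (2*r + 2*v) > 1 must hold; in canonical form it is (11/4)*r + 2*v > 1.
Before v := 3*e + 2: 6*e + (11/4)*r > -3
Before v := v + 5: 6*e + (11/4)*r > -3
Before e := z: (11/4)*r + 6*z > -3
Before skip: (11/4)*r + 6*z > -3
Before v := 3*e + 9: (11/4)*r + 6*z > -3
Before v := 3*r + z + 1: (11/4)*r + 6*z > -3
The weakest precondition is (11/4)*r + 6*z > -3.
Check whether (11/4)*r + 6*z > -2 implies it.
Every state satisfying the precondition satisfies the weakest precondition: the implication holds.
Answer: valid


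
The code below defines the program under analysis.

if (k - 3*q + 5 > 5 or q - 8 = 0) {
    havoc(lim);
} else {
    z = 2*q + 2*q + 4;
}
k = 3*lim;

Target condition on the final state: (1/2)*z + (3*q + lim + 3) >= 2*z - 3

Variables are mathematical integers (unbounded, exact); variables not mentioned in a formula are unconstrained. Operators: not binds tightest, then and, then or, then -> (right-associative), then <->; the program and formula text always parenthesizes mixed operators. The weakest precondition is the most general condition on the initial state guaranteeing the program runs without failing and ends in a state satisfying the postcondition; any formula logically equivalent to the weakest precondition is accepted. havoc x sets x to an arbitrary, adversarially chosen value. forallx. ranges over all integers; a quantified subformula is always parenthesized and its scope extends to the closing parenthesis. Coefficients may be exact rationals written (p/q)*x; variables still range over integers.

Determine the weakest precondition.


Working backward. After the program, the postcondition (1/2)*z + (3*q + lim + 3) >= 2*z - 3 must hold; in canonical form it is lim + 3*q >= (3/2)*z - 6.
Before k := 3*lim: lim + 3*q >= (3/2)*z - 6
Then branch requires forall lim_1. lim_1 + 3*q >= (3/2)*z - 6; else branch requires lim >= 3*q.
Before the if: ((k > 3*q or q = 8) -> (forall lim_1. lim_1 + 3*q >= (3/2)*z - 6)) and ((not (k > 3*q or q = 8)) -> lim >= 3*q)
Answer: WP = ((k > 3*q or q = 8) -> (forall lim_1. lim_1 + 3*q >= (3/2)*z - 6)) and ((not (k > 3*q or q = 8)) -> lim >= 3*q)


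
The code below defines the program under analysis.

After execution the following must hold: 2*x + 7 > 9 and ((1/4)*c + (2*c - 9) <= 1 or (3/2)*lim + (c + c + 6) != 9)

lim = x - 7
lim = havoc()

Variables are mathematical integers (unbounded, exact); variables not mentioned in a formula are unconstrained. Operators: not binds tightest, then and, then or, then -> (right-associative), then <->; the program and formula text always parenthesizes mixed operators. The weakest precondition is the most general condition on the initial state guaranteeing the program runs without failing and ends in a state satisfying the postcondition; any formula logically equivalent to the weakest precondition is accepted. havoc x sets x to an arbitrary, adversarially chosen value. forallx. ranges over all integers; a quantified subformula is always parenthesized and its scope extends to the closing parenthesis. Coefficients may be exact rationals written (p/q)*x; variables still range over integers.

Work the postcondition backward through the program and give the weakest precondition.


Working backward. After the program, the postcondition 2*x + 7 > 9 and ((1/4)*c + (2*c - 9) <= 1 or (3/2)*lim + (c + c + 6) != 9) must hold; in canonical form it is 2*x > 2 and ((9/4)*c <= 10 or 2*c + (3/2)*lim != 3).
Before havoc lim: forall lim_1. (2*x > 2 and ((9/4)*c <= 10 or 2*c + (3/2)*lim_1 != 3))
Before lim := x - 7: forall lim_1. (2*x > 2 and ((9/4)*c <= 10 or 2*c + (3/2)*lim_1 != 3))
Answer: WP = forall lim_1. (2*x > 2 and ((9/4)*c <= 10 or 2*c + (3/2)*lim_1 != 3))


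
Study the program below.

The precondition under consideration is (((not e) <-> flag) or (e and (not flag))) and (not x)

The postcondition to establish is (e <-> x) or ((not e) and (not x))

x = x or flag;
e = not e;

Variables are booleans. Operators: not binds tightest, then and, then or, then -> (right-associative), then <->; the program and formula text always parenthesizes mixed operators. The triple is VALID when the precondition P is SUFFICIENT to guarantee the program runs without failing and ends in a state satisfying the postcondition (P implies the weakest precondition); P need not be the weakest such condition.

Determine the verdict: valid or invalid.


Working backward. After the program, (e <-> x) or ((not e) and (not x)) must hold.
Before e := not e: ((not e) <-> x) or (e and (not x))
Before x := x or flag: ((not e) <-> (x or flag)) or (e and (not (x or flag)))
The weakest precondition is ((not e) <-> (x or flag)) or (e and (not (x or flag))).
Check whether (((not e) <-> flag) or (e and (not flag))) and (not x) implies it.
Every state satisfying the precondition satisfies the weakest precondition: the implication holds.
Answer: valid


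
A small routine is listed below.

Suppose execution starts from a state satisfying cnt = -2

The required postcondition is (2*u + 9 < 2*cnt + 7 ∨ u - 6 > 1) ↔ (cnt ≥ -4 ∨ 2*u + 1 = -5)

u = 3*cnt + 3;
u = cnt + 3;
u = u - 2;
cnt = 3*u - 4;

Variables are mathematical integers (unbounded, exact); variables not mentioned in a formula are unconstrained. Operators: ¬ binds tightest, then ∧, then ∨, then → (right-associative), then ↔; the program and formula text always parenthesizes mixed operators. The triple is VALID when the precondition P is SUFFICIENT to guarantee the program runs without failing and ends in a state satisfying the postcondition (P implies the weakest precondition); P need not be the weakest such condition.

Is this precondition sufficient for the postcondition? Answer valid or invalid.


Working backward. After the program, the postcondition (2*u + 9 < 2*cnt + 7 ∨ u - 6 > 1) ↔ (cnt ≥ -4 ∨ 2*u + 1 = -5) must hold; in canonical form it is (2*u < 2*cnt - 2 ∨ u > 7) ↔ (cnt ≥ -4 ∨ 2*u = -6).
Before cnt := 3*u - 4: (4*u > 10 ∨ u > 7) ↔ (3*u ≥ 0 ∨ 2*u = -6)
Before u := u - 2: (4*u > 18 ∨ u > 9) ↔ (3*u ≥ 6 ∨ 2*u = -2)
Before u := cnt + 3: (4*cnt > 6 ∨ cnt > 6) ↔ (3*cnt ≥ -3 ∨ 2*cnt = -8)
Before u := 3*cnt + 3: (4*cnt > 6 ∨ cnt > 6) ↔ (3*cnt ≥ -3 ∨ 2*cnt = -8)
The weakest precondition is (4*cnt > 6 ∨ cnt > 6) ↔ (3*cnt ≥ -3 ∨ 2*cnt = -8).
Check whether cnt = -2 implies it.
Every state satisfying the precondition satisfies the weakest precondition: the implication holds.
Answer: valid


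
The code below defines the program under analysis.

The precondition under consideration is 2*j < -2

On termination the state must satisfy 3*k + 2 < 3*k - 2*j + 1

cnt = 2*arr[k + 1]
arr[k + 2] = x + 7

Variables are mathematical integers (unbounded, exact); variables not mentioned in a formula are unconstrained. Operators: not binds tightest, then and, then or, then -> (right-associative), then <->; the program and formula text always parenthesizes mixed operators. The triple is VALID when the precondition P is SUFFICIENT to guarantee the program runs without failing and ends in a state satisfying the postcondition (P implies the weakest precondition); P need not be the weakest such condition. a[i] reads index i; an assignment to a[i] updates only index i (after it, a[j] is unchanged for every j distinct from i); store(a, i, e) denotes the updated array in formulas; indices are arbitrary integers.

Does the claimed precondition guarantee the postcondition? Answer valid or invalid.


Working backward. After the program, the postcondition 3*k + 2 < 3*k - 2*j + 1 must hold; in canonical form it is 2*j < -1.
Before arr[k + 2] := x + 7: 2*j < -1
Before cnt := 2*arr[k + 1]: 2*j < -1
The weakest precondition is 2*j < -1.
Check whether 2*j < -2 implies it.
Every state satisfying the precondition satisfies the weakest precondition: the implication holds.
Answer: valid


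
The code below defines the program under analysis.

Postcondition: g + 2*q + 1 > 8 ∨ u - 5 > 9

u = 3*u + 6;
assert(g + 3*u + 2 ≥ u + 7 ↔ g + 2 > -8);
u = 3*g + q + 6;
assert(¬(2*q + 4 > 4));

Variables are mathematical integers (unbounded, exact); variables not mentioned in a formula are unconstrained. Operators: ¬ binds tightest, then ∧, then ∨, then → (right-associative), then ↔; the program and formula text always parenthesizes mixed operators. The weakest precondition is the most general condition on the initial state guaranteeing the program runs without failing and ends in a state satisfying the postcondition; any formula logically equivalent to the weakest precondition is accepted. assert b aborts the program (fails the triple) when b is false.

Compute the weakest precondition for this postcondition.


Working backward. After the program, the postcondition g + 2*q + 1 > 8 ∨ u - 5 > 9 must hold; in canonical form it is g + 2*q > 7 ∨ u > 14.
Before assert ¬(2*q + 4 > 4): (¬(2*q > 0)) ∧ (g + 2*q > 7 ∨ u > 14)
Before u := 3*g + q + 6: (¬(2*q > 0)) ∧ (g + 2*q > 7 ∨ 3*g + q > 8)
Before assert g + 3*u + 2 ≥ u + 7 ↔ g + 2 > -8: (g + 2*u ≥ 5 ↔ g > -10) ∧ (¬(2*q > 0)) ∧ (g + 2*q > 7 ∨ 3*g + q > 8)
Before u := 3*u + 6: (g + 6*u ≥ -7 ↔ g > -10) ∧ (¬(2*q > 0)) ∧ (g + 2*q > 7 ∨ 3*g + q > 8)
Answer: WP = (g + 6*u ≥ -7 ↔ g > -10) ∧ (¬(2*q > 0)) ∧ (g + 2*q > 7 ∨ 3*g + q > 8)


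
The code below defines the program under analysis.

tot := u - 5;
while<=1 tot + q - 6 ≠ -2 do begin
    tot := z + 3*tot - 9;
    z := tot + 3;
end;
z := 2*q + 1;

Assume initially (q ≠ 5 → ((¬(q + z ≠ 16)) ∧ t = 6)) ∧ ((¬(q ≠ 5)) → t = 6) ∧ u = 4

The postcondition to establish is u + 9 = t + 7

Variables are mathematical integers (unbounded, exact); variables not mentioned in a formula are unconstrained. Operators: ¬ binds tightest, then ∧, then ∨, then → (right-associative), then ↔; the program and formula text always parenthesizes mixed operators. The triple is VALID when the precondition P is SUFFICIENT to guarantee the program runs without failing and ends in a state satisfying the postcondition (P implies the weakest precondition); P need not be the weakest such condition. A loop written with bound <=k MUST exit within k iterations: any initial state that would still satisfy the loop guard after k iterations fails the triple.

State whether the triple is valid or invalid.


Working backward. After the program, the postcondition u + 9 = t + 7 must hold; in canonical form it is u = t - 2.
Before z := 2*q + 1: u = t - 2
Before the loop (bound <=1), unroll the exhaustion recursion (WP_0 = exit-now case; WP_j = one more guarded iteration, up to j = 1):
  WP_0: (¬(q + tot ≠ 4)) ∧ u = t - 2
  WP_1: (q + tot ≠ 4 → ((¬(q + 3*tot + z ≠ 13)) ∧ u = t - 2)) ∧ ((¬(q + tot ≠ 4)) → u = t - 2)
So before the loop: (q + tot ≠ 4 → ((¬(q + 3*tot + z ≠ 13)) ∧ u = t - 2)) ∧ ((¬(q + tot ≠ 4)) → u = t - 2)
Before tot := u - 5: (q + u ≠ 9 → ((¬(q + 3*u + z ≠ 28)) ∧ u = t - 2)) ∧ ((¬(q + u ≠ 9)) → u = t - 2)
The weakest precondition is (q + u ≠ 9 → ((¬(q + 3*u + z ≠ 28)) ∧ u = t - 2)) ∧ ((¬(q + u ≠ 9)) → u = t - 2).
Check whether (q ≠ 5 → ((¬(q + z ≠ 16)) ∧ t = 6)) ∧ ((¬(q ≠ 5)) → t = 6) ∧ u = 4 implies it.
Every state satisfying the precondition satisfies the weakest precondition: the implication holds.
Answer: valid


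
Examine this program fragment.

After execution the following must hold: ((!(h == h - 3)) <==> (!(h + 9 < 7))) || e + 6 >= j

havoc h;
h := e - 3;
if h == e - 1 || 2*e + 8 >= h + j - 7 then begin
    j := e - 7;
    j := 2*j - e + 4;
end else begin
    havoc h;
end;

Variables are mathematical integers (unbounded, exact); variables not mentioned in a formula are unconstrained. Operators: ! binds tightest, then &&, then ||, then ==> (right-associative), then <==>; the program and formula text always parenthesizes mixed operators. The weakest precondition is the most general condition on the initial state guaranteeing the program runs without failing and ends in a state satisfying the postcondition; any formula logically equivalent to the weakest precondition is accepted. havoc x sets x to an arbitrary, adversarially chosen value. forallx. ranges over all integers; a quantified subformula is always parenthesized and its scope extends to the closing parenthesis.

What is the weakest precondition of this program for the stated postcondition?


Working backward. After the program, the postcondition ((!(h == h - 3)) <==> (!(h + 9 < 7))) || e + 6 >= j must hold; in canonical form it is (!(h < -2)) || e >= j - 6.
Then branch requires true; else branch requires forall h_1. ((!(h_1 < -2)) || e >= j - 6).
Before the if: (!(h == e - 1 || 2*e >= h + j - 15)) ==> (forall h_1. ((!(h_1 < -2)) || e >= j - 6))
Before h := e - 3: (!(e >= j - 18)) ==> (forall h_1. ((!(h_1 < -2)) || e >= j - 6))
Before havoc h: (!(e >= j - 18)) ==> (forall h_1. ((!(h_1 < -2)) || e >= j - 6))
Answer: WP = (!(e >= j - 18)) ==> (forall h_1. ((!(h_1 < -2)) || e >= j - 6))


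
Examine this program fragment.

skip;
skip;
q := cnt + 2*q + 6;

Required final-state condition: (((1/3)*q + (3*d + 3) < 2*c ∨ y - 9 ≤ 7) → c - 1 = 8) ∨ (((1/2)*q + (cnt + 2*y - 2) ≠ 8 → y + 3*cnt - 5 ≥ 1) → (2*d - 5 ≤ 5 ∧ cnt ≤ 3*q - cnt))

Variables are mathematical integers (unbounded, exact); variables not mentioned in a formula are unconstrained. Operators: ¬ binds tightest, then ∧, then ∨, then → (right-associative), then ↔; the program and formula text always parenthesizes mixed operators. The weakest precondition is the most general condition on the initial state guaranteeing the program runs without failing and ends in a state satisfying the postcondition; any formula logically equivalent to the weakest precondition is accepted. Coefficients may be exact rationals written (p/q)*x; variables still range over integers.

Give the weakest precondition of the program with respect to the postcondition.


Working backward. After the program, the postcondition (((1/3)*q + (3*d + 3) < 2*c ∨ y - 9 ≤ 7) → c - 1 = 8) ∨ (((1/2)*q + (cnt + 2*y - 2) ≠ 8 → y + 3*cnt - 5 ≥ 1) → (2*d - 5 ≤ 5 ∧ cnt ≤ 3*q - cnt)) must hold; in canonical form it is ((3*d + (1/3)*q < 2*c - 3 ∨ y ≤ 16) → c = 9) ∨ ((cnt + (1/2)*q + 2*y ≠ 10 → 3*cnt + y ≥ 6) → (2*d ≤ 10 ∧ 2*cnt ≤ 3*q)).
Before q := cnt + 2*q + 6: (((1/3)*cnt + 3*d + (2/3)*q < 2*c - 5 ∨ y ≤ 16) → c = 9) ∨ (((3/2)*cnt + q + 2*y ≠ 7 → 3*cnt + y ≥ 6) → (2*d ≤ 10 ∧ cnt + 6*q ≥ -18))
Before skip: (((1/3)*cnt + 3*d + (2/3)*q < 2*c - 5 ∨ y ≤ 16) → c = 9) ∨ (((3/2)*cnt + q + 2*y ≠ 7 → 3*cnt + y ≥ 6) → (2*d ≤ 10 ∧ cnt + 6*q ≥ -18))
Before skip: (((1/3)*cnt + 3*d + (2/3)*q < 2*c - 5 ∨ y ≤ 16) → c = 9) ∨ (((3/2)*cnt + q + 2*y ≠ 7 → 3*cnt + y ≥ 6) → (2*d ≤ 10 ∧ cnt + 6*q ≥ -18))
Answer: WP = (((1/3)*cnt + 3*d + (2/3)*q < 2*c - 5 ∨ y ≤ 16) → c = 9) ∨ (((3/2)*cnt + q + 2*y ≠ 7 → 3*cnt + y ≥ 6) → (2*d ≤ 10 ∧ cnt + 6*q ≥ -18))


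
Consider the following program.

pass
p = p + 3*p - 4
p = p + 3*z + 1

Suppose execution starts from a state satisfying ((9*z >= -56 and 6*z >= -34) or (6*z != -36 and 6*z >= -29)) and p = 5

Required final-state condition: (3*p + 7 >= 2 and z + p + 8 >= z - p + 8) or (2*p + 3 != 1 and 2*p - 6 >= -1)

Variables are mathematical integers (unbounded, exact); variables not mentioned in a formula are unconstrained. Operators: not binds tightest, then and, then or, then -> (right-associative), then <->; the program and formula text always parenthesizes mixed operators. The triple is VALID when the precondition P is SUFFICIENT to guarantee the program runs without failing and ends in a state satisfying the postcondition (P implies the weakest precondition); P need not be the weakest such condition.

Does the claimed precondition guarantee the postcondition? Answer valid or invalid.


Working backward. After the program, the postcondition (3*p + 7 >= 2 and z + p + 8 >= z - p + 8) or (2*p + 3 != 1 and 2*p - 6 >= -1) must hold; in canonical form it is (3*p >= -5 and 2*p >= 0) or (2*p != -2 and 2*p >= 5).
Before p := p + 3*z + 1: (3*p + 9*z >= -8 and 2*p + 6*z >= -2) or (2*p + 6*z != -4 and 2*p + 6*z >= 3)
Before p := p + 3*p - 4: (12*p + 9*z >= 4 and 8*p + 6*z >= 6) or (8*p + 6*z != 4 and 8*p + 6*z >= 11)
Before skip: (12*p + 9*z >= 4 and 8*p + 6*z >= 6) or (8*p + 6*z != 4 and 8*p + 6*z >= 11)
The weakest precondition is (12*p + 9*z >= 4 and 8*p + 6*z >= 6) or (8*p + 6*z != 4 and 8*p + 6*z >= 11).
Check whether ((9*z >= -56 and 6*z >= -34) or (6*z != -36 and 6*z >= -29)) and p = 5 implies it.
Every state satisfying the precondition satisfies the weakest precondition: the implication holds.
Answer: valid


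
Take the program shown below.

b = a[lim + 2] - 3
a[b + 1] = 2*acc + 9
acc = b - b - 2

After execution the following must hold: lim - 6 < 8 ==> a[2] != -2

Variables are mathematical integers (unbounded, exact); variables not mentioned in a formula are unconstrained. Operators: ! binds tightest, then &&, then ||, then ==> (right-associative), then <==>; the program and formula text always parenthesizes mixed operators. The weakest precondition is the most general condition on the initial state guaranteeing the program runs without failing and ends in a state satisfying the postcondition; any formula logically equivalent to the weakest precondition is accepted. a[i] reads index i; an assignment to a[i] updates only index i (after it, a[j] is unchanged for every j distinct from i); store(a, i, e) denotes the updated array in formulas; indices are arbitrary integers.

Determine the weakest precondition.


Working backward. After the program, the postcondition lim - 6 < 8 ==> a[2] != -2 must hold; in canonical form it is lim < 14 ==> a[2] != -2.
Before acc := b - b - 2: lim < 14 ==> a[2] != -2
Before a[b + 1] := 2*acc + 9: lim < 14 ==> store(a, b + 1, 2*acc + 9)[2] != -2
Before b := a[lim + 2] - 3: lim < 14 ==> store(a, a[lim + 2] - 2, 2*acc + 9)[2] != -2
Answer: WP = lim < 14 ==> store(a, a[lim + 2] - 2, 2*acc + 9)[2] != -2


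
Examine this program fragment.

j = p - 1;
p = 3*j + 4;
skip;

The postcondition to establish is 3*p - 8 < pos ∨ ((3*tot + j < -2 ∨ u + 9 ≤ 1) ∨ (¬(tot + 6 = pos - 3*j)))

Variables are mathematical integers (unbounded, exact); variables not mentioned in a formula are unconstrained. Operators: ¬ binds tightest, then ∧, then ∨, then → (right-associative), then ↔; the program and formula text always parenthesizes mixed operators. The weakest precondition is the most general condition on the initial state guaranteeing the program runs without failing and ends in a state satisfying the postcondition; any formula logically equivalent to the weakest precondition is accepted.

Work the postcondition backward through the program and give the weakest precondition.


Working backward. After the program, the postcondition 3*p - 8 < pos ∨ ((3*tot + j < -2 ∨ u + 9 ≤ 1) ∨ (¬(tot + 6 = pos - 3*j))) must hold; in canonical form it is 3*p < pos + 8 ∨ j + 3*tot < -2 ∨ u ≤ -8 ∨ (¬(3*j + tot = pos - 6)).
Before skip: 3*p < pos + 8 ∨ j + 3*tot < -2 ∨ u ≤ -8 ∨ (¬(3*j + tot = pos - 6))
Before p := 3*j + 4: 9*j < pos - 4 ∨ j + 3*tot < -2 ∨ u ≤ -8 ∨ (¬(3*j + tot = pos - 6))
Before j := p - 1: 9*p < pos + 5 ∨ p + 3*tot < -1 ∨ u ≤ -8 ∨ (¬(3*p + tot = pos - 3))
Answer: WP = 9*p < pos + 5 ∨ p + 3*tot < -1 ∨ u ≤ -8 ∨ (¬(3*p + tot = pos - 3))


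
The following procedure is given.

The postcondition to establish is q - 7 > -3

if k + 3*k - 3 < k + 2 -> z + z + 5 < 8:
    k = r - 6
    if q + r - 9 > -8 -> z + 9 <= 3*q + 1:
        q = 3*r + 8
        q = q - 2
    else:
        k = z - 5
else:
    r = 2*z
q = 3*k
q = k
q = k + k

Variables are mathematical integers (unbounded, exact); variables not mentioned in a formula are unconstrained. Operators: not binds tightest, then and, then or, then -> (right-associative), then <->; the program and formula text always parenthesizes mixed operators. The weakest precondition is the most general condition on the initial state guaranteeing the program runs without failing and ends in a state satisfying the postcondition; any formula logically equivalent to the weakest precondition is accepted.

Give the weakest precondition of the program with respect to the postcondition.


Working backward. After the program, the postcondition q - 7 > -3 must hold; in canonical form it is q > 4.
Before q := k + k: 2*k > 4
Before q := k: 2*k > 4
Before q := 3*k: 2*k > 4
Then branch requires ((q + r > 1 -> z <= 3*q - 8) -> 2*r > 16) and ((not (q + r > 1 -> z <= 3*q - 8)) -> 2*z > 14); else branch requires 2*k > 4.
Before the if: ((3*k < 5 -> 2*z < 3) -> (((q + r > 1 -> z <= 3*q - 8) -> 2*r > 16) and ((not (q + r > 1 -> z <= 3*q - 8)) -> 2*z > 14))) and ((not (3*k < 5 -> 2*z < 3)) -> 2*k > 4)
Answer: WP = ((3*k < 5 -> 2*z < 3) -> (((q + r > 1 -> z <= 3*q - 8) -> 2*r > 16) and ((not (q + r > 1 -> z <= 3*q - 8)) -> 2*z > 14))) and ((not (3*k < 5 -> 2*z < 3)) -> 2*k > 4)


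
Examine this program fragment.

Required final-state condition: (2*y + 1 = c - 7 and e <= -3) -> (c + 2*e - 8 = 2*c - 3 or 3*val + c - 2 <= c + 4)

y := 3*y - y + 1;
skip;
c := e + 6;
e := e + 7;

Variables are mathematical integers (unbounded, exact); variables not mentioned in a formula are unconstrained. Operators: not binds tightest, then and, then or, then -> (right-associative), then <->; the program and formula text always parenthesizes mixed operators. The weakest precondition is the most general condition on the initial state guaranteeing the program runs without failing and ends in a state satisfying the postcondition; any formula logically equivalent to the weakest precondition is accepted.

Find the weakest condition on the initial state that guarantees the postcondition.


Working backward. After the program, the postcondition (2*y + 1 = c - 7 and e <= -3) -> (c + 2*e - 8 = 2*c - 3 or 3*val + c - 2 <= c + 4) must hold; in canonical form it is (2*y = c - 8 and e <= -3) -> (2*e = c + 5 or 3*val <= 6).
Before e := e + 7: (2*y = c - 8 and e <= -10) -> (2*e = c - 9 or 3*val <= 6)
Before c := e + 6: (2*y = e - 2 and e <= -10) -> (e = -3 or 3*val <= 6)
Before skip: (2*y = e - 2 and e <= -10) -> (e = -3 or 3*val <= 6)
Before y := 3*y - y + 1: (4*y = e - 4 and e <= -10) -> (e = -3 or 3*val <= 6)
Answer: WP = (4*y = e - 4 and e <= -10) -> (e = -3 or 3*val <= 6)


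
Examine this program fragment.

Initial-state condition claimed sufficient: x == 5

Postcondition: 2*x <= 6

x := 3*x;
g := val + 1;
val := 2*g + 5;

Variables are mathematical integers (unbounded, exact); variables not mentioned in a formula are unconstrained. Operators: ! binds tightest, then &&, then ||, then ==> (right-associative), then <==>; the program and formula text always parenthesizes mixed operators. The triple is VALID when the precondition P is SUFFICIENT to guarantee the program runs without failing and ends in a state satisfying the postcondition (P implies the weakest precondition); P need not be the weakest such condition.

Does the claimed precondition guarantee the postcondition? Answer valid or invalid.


Working backward. After the program, 2*x <= 6 must hold.
Before val := 2*g + 5: 2*x <= 6
Before g := val + 1: 2*x <= 6
Before x := 3*x: 6*x <= 6
The weakest precondition is 6*x <= 6.
Check whether x == 5 implies it.
Countermodel: at the initial state x = 5, the precondition holds but the weakest precondition fails.
Answer: invalid


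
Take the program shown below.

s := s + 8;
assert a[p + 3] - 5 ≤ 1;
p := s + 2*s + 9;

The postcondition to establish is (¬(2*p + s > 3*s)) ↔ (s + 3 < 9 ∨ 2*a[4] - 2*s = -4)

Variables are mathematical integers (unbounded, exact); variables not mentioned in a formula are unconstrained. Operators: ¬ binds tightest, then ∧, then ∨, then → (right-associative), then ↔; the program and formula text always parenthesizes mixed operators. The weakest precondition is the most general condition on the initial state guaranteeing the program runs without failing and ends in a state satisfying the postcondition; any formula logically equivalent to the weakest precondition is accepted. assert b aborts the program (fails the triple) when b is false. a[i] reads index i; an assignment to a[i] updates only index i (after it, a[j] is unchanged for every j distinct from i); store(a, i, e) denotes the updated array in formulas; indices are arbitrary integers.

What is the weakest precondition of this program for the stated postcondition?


Working backward. After the program, the postcondition (¬(2*p + s > 3*s)) ↔ (s + 3 < 9 ∨ 2*a[4] - 2*s = -4) must hold; in canonical form it is (¬(2*p > 2*s)) ↔ (s < 6 ∨ 2*a[4] = 2*s - 4).
Before p := s + 2*s + 9: (¬(4*s > -18)) ↔ (s < 6 ∨ 2*a[4] = 2*s - 4)
Before assert a[p + 3] - 5 ≤ 1: a[p + 3] ≤ 6 ∧ ((¬(4*s > -18)) ↔ (s < 6 ∨ 2*a[4] = 2*s - 4))
Before s := s + 8: a[p + 3] ≤ 6 ∧ ((¬(4*s > -50)) ↔ (s < -2 ∨ 2*a[4] = 2*s + 12))
Answer: WP = a[p + 3] ≤ 6 ∧ ((¬(4*s > -50)) ↔ (s < -2 ∨ 2*a[4] = 2*s + 12))
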